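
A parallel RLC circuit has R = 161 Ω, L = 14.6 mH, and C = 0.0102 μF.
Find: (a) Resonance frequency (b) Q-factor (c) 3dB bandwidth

Step 1 — Resonance: ω₀ = 1/√(LC) = 1/√(0.0146·1.02e-08) = 8.195e+04 rad/s.
Step 2 — f₀ = ω₀/(2π) = 1.304e+04 Hz.
Step 3 — Parallel Q: Q = R/(ω₀L) = 161/(8.195e+04·0.0146) = 0.1346.
Step 4 — Bandwidth: Δω = ω₀/Q = 6.089e+05 rad/s; BW = Δω/(2π) = 9.692e+04 Hz.

(a) f₀ = 1.304e+04 Hz  (b) Q = 0.1346  (c) BW = 9.692e+04 Hz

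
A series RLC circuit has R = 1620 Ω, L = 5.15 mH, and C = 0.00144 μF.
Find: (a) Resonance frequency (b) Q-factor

Step 1 — Resonance condition Im(Z)=0 gives ω₀ = 1/√(LC).
Step 2 — ω₀ = 1/√(0.00515·1.44e-09) = 3.672e+05 rad/s.
Step 3 — f₀ = ω₀/(2π) = 5.844e+04 Hz.
Step 4 — Series Q: Q = ω₀L/R = 3.672e+05·0.00515/1620 = 1.167.

(a) f₀ = 5.844e+04 Hz  (b) Q = 1.167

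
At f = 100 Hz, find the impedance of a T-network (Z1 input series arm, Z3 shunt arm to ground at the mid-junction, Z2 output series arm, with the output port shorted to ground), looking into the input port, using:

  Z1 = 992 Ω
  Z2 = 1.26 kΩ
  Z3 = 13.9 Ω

Step 1 — Angular frequency: ω = 2π·f = 2π·100 = 628.3 rad/s.
Step 2 — Component impedances:
  Z1: Z = R = 992 Ω
  Z2: Z = R = 1260 Ω
  Z3: Z = R = 13.9 Ω
Step 3 — With the output port shorted to ground, the output series arm Z2 runs from the junction to ground; the shunt arm Z3 also runs from the junction to ground. They appear in parallel: Z3 || Z2 = 13.75 Ω.
Step 4 — Series with input arm Z1: Z_in = Z1 + (Z3 || Z2) = 1006 Ω = 1006∠0.0° Ω.

Z = 1006 Ω = 1006∠0.0° Ω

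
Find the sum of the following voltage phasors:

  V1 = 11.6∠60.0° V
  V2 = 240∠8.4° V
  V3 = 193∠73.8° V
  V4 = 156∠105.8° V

Step 1 — Convert each phasor to rectangular form:
  V1 = 11.6·(cos(60.0°) + j·sin(60.0°)) = 5.8 + j10.05 V
  V2 = 240·(cos(8.4°) + j·sin(8.4°)) = 237.4 + j35.06 V
  V3 = 193·(cos(73.8°) + j·sin(73.8°)) = 53.85 + j185.3 V
  V4 = 156·(cos(105.8°) + j·sin(105.8°)) = -42.48 + j150.1 V
Step 2 — Sum components: V_total = 254.6 + j380.5 V.
Step 3 — Convert to polar: |V_total| = 457.9 V, ∠V_total = 56.2°.

V_total = 457.9∠56.2° V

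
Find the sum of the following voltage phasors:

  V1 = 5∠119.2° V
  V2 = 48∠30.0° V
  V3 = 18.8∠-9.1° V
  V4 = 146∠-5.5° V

Step 1 — Convert each phasor to rectangular form:
  V1 = 5·(cos(119.2°) + j·sin(119.2°)) = -2.439 + j4.365 V
  V2 = 48·(cos(30.0°) + j·sin(30.0°)) = 41.57 + j24 V
  V3 = 18.8·(cos(-9.1°) + j·sin(-9.1°)) = 18.56 - j2.973 V
  V4 = 146·(cos(-5.5°) + j·sin(-5.5°)) = 145.3 - j13.99 V
Step 2 — Sum components: V_total = 203 + j11.4 V.
Step 3 — Convert to polar: |V_total| = 203.3 V, ∠V_total = 3.2°.

V_total = 203.3∠3.2° V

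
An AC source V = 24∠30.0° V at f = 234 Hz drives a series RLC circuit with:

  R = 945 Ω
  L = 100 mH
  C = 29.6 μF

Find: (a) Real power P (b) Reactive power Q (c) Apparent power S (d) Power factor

Step 1 — Angular frequency: ω = 2π·f = 2π·234 = 1470 rad/s.
Step 2 — Component impedances:
  R: Z = R = 945 Ω
  L: Z = jωL = j·1470·0.1 = 0 + j147 Ω
  C: Z = 1/(jωC) = -j/(ω·C) = 0 - j22.98 Ω
Step 3 — Series combination: Z_total = R + L + C = 945 + j124 Ω = 953.1∠7.5° Ω.
Step 4 — Source phasor: V = 24∠30.0° V = 20.78 + j12 V.
Step 5 — Current: I = V / Z = 0.02326 + j0.009645 A = 0.02518∠22.5° A.
Step 6 — Complex power: S = V·I* = 0.5992 + j0.07866 VA.
Step 7 — Real power: P = Re(S) = 0.5992 W.
Step 8 — Reactive power: Q = Im(S) = 0.07866 VAR.
Step 9 — Apparent power: |S| = 0.6043 VA.
Step 10 — Power factor: PF = P/|S| = 0.9915 (lagging).

(a) P = 0.5992 W  (b) Q = 0.07866 VAR  (c) S = 0.6043 VA  (d) PF = 0.9915 (lagging)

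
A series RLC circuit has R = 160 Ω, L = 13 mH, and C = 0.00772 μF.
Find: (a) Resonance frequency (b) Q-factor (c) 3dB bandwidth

Step 1 — Resonance: ω₀ = 1/√(LC) = 1/√(0.013·7.72e-09) = 9.982e+04 rad/s.
Step 2 — f₀ = ω₀/(2π) = 1.589e+04 Hz.
Step 3 — Series Q: Q = ω₀L/R = 9.982e+04·0.013/160 = 8.11.
Step 4 — Bandwidth: Δω = ω₀/Q = 1.231e+04 rad/s; BW = Δω/(2π) = 1959 Hz.

(a) f₀ = 1.589e+04 Hz  (b) Q = 8.11  (c) BW = 1959 Hz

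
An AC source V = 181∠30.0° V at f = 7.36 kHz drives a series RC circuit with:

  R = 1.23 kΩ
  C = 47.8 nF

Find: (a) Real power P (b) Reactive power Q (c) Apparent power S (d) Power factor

Step 1 — Angular frequency: ω = 2π·f = 2π·7360 = 4.624e+04 rad/s.
Step 2 — Component impedances:
  R: Z = R = 1230 Ω
  C: Z = 1/(jωC) = -j/(ω·C) = 0 - j452.4 Ω
Step 3 — Series combination: Z_total = R + C = 1230 - j452.4 Ω = 1311∠-20.2° Ω.
Step 4 — Source phasor: V = 181∠30.0° V = 156.8 + j90.5 V.
Step 5 — Current: I = V / Z = 0.08842 + j0.1061 A = 0.1381∠50.2° A.
Step 6 — Complex power: S = V·I* = 23.46 - j8.629 VA.
Step 7 — Real power: P = Re(S) = 23.46 W.
Step 8 — Reactive power: Q = Im(S) = -8.629 VAR.
Step 9 — Apparent power: |S| = 25 VA.
Step 10 — Power factor: PF = P/|S| = 0.9385 (leading).

(a) P = 23.46 W  (b) Q = -8.629 VAR  (c) S = 25 VA  (d) PF = 0.9385 (leading)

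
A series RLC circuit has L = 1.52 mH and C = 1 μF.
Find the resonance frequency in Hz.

Step 1 — Resonance condition Im(Z)=0 gives ω₀ = 1/√(LC).
Step 2 — ω₀ = 1/√(0.00152·1e-06) = 2.565e+04 rad/s.
Step 3 — f₀ = ω₀/(2π) = 4082 Hz.

f₀ = 4082 Hz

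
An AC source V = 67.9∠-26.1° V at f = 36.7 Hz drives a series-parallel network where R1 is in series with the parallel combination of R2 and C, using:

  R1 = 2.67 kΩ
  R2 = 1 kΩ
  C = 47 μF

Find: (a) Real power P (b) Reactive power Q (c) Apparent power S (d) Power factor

Step 1 — Angular frequency: ω = 2π·f = 2π·36.7 = 230.6 rad/s.
Step 2 — Component impedances:
  R1: Z = R = 2670 Ω
  R2: Z = R = 1000 Ω
  C: Z = 1/(jωC) = -j/(ω·C) = 0 - j92.27 Ω
Step 3 — Parallel branch: R2 || C = 1/(1/R2 + 1/C) = 8.442 - j91.49 Ω.
Step 4 — Series with R1: Z_total = R1 + (R2 || C) = 2678 - j91.49 Ω = 2680∠-2.0° Ω.
Step 5 — Source phasor: V = 67.9∠-26.1° V = 60.98 - j29.87 V.
Step 6 — Current: I = V / Z = 0.02312 - j0.01036 A = 0.02534∠-24.1° A.
Step 7 — Complex power: S = V·I* = 1.719 - j0.05873 VA.
Step 8 — Real power: P = Re(S) = 1.719 W.
Step 9 — Reactive power: Q = Im(S) = -0.05873 VAR.
Step 10 — Apparent power: |S| = 1.72 VA.
Step 11 — Power factor: PF = P/|S| = 0.9994 (leading).

(a) P = 1.719 W  (b) Q = -0.05873 VAR  (c) S = 1.72 VA  (d) PF = 0.9994 (leading)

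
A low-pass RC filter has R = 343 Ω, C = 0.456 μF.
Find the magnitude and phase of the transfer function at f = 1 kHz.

Step 1 — Angular frequency: ω = 2π·1000 = 6283 rad/s.
Step 2 — Transfer function: H(jω) = 1/(1 + jωRC).
Step 3 — Denominator: 1 + jωRC = 1 + j·6283·343·4.56e-07 = 1 + j0.9827.
Step 4 — H = 0.5087 - j0.4999.
Step 5 — Magnitude: |H| = 0.7132 (-2.9 dB); phase: φ = -44.5°.

|H| = 0.7132 (-2.9 dB), φ = -44.5°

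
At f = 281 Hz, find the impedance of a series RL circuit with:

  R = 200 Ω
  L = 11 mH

Step 1 — Angular frequency: ω = 2π·f = 2π·281 = 1766 rad/s.
Step 2 — Component impedances:
  R: Z = R = 200 Ω
  L: Z = jωL = j·1766·0.011 = 0 + j19.42 Ω
Step 3 — Series combination: Z_total = R + L = 200 + j19.42 Ω = 200.9∠5.5° Ω.

Z = 200 + j19.42 Ω = 200.9∠5.5° Ω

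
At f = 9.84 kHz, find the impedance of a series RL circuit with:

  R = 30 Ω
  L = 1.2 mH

Step 1 — Angular frequency: ω = 2π·f = 2π·9840 = 6.183e+04 rad/s.
Step 2 — Component impedances:
  R: Z = R = 30 Ω
  L: Z = jωL = j·6.183e+04·0.0012 = 0 + j74.19 Ω
Step 3 — Series combination: Z_total = R + L = 30 + j74.19 Ω = 80.03∠68.0° Ω.

Z = 30 + j74.19 Ω = 80.03∠68.0° Ω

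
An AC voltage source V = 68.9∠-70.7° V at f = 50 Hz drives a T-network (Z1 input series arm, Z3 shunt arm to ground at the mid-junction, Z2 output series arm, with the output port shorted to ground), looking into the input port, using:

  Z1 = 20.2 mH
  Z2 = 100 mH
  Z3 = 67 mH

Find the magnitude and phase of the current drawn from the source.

Step 1 — Angular frequency: ω = 2π·f = 2π·50 = 314.2 rad/s.
Step 2 — Component impedances:
  Z1: Z = jωL = j·314.2·0.0202 = 0 + j6.346 Ω
  Z2: Z = jωL = j·314.2·0.1 = 0 + j31.42 Ω
  Z3: Z = jωL = j·314.2·0.067 = 0 + j21.05 Ω
Step 3 — With the output port shorted to ground, the output series arm Z2 runs from the junction to ground; the shunt arm Z3 also runs from the junction to ground. They appear in parallel: Z3 || Z2 = 0 + j12.6 Ω.
Step 4 — Series with input arm Z1: Z_in = Z1 + (Z3 || Z2) = 0 + j18.95 Ω = 18.95∠90.0° Ω.
Step 5 — Source phasor: V = 68.9∠-70.7° V = 22.77 - j65.03 V.
Step 6 — Ohm's law: I = V / Z_total = (22.77 - j65.03) / (0 + j18.95) = -3.432 - j1.202 A.
Step 7 — Convert to polar: |I| = 3.636 A, ∠I = -160.7°.

I = 3.636∠-160.7° A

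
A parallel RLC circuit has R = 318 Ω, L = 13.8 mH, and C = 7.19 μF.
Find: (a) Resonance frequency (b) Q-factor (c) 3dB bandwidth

Step 1 — Resonance: ω₀ = 1/√(LC) = 1/√(0.0138·7.19e-06) = 3175 rad/s.
Step 2 — f₀ = ω₀/(2π) = 505.3 Hz.
Step 3 — Parallel Q: Q = R/(ω₀L) = 318/(3175·0.0138) = 7.259.
Step 4 — Bandwidth: Δω = ω₀/Q = 437.4 rad/s; BW = Δω/(2π) = 69.61 Hz.

(a) f₀ = 505.3 Hz  (b) Q = 7.259  (c) BW = 69.61 Hz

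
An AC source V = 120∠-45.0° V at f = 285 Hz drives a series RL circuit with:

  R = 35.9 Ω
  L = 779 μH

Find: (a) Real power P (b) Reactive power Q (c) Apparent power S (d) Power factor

Step 1 — Angular frequency: ω = 2π·f = 2π·285 = 1791 rad/s.
Step 2 — Component impedances:
  R: Z = R = 35.9 Ω
  L: Z = jωL = j·1791·0.000779 = 0 + j1.395 Ω
Step 3 — Series combination: Z_total = R + L = 35.9 + j1.395 Ω = 35.93∠2.2° Ω.
Step 4 — Source phasor: V = 120∠-45.0° V = 84.85 - j84.85 V.
Step 5 — Current: I = V / Z = 2.268 - j2.452 A = 3.34∠-47.2° A.
Step 6 — Complex power: S = V·I* = 400.5 + j15.56 VA.
Step 7 — Real power: P = Re(S) = 400.5 W.
Step 8 — Reactive power: Q = Im(S) = 15.56 VAR.
Step 9 — Apparent power: |S| = 400.8 VA.
Step 10 — Power factor: PF = P/|S| = 0.9992 (lagging).

(a) P = 400.5 W  (b) Q = 15.56 VAR  (c) S = 400.8 VA  (d) PF = 0.9992 (lagging)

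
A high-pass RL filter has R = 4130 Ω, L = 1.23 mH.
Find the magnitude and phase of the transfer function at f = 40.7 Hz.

Step 1 — Angular frequency: ω = 2π·40.7 = 255.7 rad/s.
Step 2 — Transfer function: H(jω) = jωL/(R + jωL).
Step 3 — Numerator jωL = j·0.3145; denominator R + jωL = 4130 + j0.3145.
Step 4 — H = 5.8e-09 + j7.616e-05.
Step 5 — Magnitude: |H| = 7.616e-05 (-82.4 dB); phase: φ = 90.0°.

|H| = 7.616e-05 (-82.4 dB), φ = 90.0°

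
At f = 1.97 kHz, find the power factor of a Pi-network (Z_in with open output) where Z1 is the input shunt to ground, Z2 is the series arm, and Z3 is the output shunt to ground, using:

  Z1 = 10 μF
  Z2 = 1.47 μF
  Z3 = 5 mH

Step 1 — Angular frequency: ω = 2π·f = 2π·1970 = 1.238e+04 rad/s.
Step 2 — Component impedances:
  Z1: Z = 1/(jωC) = -j/(ω·C) = 0 - j8.079 Ω
  Z2: Z = 1/(jωC) = -j/(ω·C) = 0 - j54.96 Ω
  Z3: Z = jωL = j·1.238e+04·0.005 = 0 + j61.89 Ω
Step 3 — With open output, the series arm Z2 and the output shunt Z3 appear in series to ground: Z2 + Z3 = 0 + j6.931 Ω.
Step 4 — Parallel with input shunt Z1: Z_in = Z1 || (Z2 + Z3) = 0 + j48.76 Ω = 48.76∠90.0° Ω.
Step 5 — Power factor: PF = cos(φ) = Re(Z)/|Z| = -0/48.76 = -0.
Step 6 — Type: Im(Z) = 48.76 ⇒ lagging (phase φ = 90.0°).

PF = -0 (lagging, φ = 90.0°)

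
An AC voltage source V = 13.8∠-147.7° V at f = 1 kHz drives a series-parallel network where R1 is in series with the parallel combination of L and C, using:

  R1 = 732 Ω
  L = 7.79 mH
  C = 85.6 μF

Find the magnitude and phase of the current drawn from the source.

Step 1 — Angular frequency: ω = 2π·f = 2π·1000 = 6283 rad/s.
Step 2 — Component impedances:
  R1: Z = R = 732 Ω
  L: Z = jωL = j·6283·0.00779 = 0 + j48.95 Ω
  C: Z = 1/(jωC) = -j/(ω·C) = 0 - j1.859 Ω
Step 3 — Parallel branch: L || C = 1/(1/L + 1/C) = 0 - j1.933 Ω.
Step 4 — Series with R1: Z_total = R1 + (L || C) = 732 - j1.933 Ω = 732∠-0.2° Ω.
Step 5 — Source phasor: V = 13.8∠-147.7° V = -11.66 - j7.374 V.
Step 6 — Ohm's law: I = V / Z_total = (-11.66 - j7.374) / (732 - j1.933) = -0.01591 - j0.01012 A.
Step 7 — Convert to polar: |I| = 0.01885 A, ∠I = -147.5°.

I = 0.01885∠-147.5° A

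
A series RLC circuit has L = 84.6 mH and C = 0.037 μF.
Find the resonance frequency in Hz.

Step 1 — Resonance condition Im(Z)=0 gives ω₀ = 1/√(LC).
Step 2 — ω₀ = 1/√(0.0846·3.7e-08) = 1.787e+04 rad/s.
Step 3 — f₀ = ω₀/(2π) = 2845 Hz.

f₀ = 2845 Hz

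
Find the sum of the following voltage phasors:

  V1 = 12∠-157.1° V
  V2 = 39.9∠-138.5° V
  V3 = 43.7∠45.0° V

Step 1 — Convert each phasor to rectangular form:
  V1 = 12·(cos(-157.1°) + j·sin(-157.1°)) = -11.05 - j4.669 V
  V2 = 39.9·(cos(-138.5°) + j·sin(-138.5°)) = -29.88 - j26.44 V
  V3 = 43.7·(cos(45.0°) + j·sin(45.0°)) = 30.9 + j30.9 V
Step 2 — Sum components: V_total = -10.04 - j0.2075 V.
Step 3 — Convert to polar: |V_total| = 10.04 V, ∠V_total = -178.8°.

V_total = 10.04∠-178.8° V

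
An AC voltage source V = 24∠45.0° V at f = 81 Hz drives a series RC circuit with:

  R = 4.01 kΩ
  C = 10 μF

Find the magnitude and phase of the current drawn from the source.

Step 1 — Angular frequency: ω = 2π·f = 2π·81 = 508.9 rad/s.
Step 2 — Component impedances:
  R: Z = R = 4010 Ω
  C: Z = 1/(jωC) = -j/(ω·C) = 0 - j196.5 Ω
Step 3 — Series combination: Z_total = R + C = 4010 - j196.5 Ω = 4015∠-2.8° Ω.
Step 4 — Source phasor: V = 24∠45.0° V = 16.97 + j16.97 V.
Step 5 — Ohm's law: I = V / Z_total = (16.97 + j16.97) / (4010 - j196.5) = 0.004015 + j0.004429 A.
Step 6 — Convert to polar: |I| = 0.005978 A, ∠I = 47.8°.

I = 0.005978∠47.8° A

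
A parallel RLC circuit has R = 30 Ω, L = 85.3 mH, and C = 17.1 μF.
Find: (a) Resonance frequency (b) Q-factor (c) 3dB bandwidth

Step 1 — Resonance: ω₀ = 1/√(LC) = 1/√(0.0853·1.71e-05) = 828 rad/s.
Step 2 — f₀ = ω₀/(2π) = 131.8 Hz.
Step 3 — Parallel Q: Q = R/(ω₀L) = 30/(828·0.0853) = 0.4248.
Step 4 — Bandwidth: Δω = ω₀/Q = 1949 rad/s; BW = Δω/(2π) = 310.2 Hz.

(a) f₀ = 131.8 Hz  (b) Q = 0.4248  (c) BW = 310.2 Hz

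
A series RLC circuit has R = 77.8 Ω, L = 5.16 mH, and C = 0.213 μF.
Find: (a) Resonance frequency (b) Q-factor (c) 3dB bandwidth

Step 1 — Resonance: ω₀ = 1/√(LC) = 1/√(0.00516·2.13e-07) = 3.016e+04 rad/s.
Step 2 — f₀ = ω₀/(2π) = 4801 Hz.
Step 3 — Series Q: Q = ω₀L/R = 3.016e+04·0.00516/77.8 = 2.001.
Step 4 — Bandwidth: Δω = ω₀/Q = 1.508e+04 rad/s; BW = Δω/(2π) = 2400 Hz.

(a) f₀ = 4801 Hz  (b) Q = 2.001  (c) BW = 2400 Hz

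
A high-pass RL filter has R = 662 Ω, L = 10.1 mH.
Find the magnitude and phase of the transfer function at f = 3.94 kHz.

Step 1 — Angular frequency: ω = 2π·3940 = 2.476e+04 rad/s.
Step 2 — Transfer function: H(jω) = jωL/(R + jωL).
Step 3 — Numerator jωL = j·250; denominator R + jωL = 662 + j250.
Step 4 — H = 0.1248 + j0.3305.
Step 5 — Magnitude: |H| = 0.3533 (-9.0 dB); phase: φ = 69.3°.

|H| = 0.3533 (-9.0 dB), φ = 69.3°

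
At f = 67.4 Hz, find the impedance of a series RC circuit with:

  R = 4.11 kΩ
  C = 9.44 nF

Step 1 — Angular frequency: ω = 2π·f = 2π·67.4 = 423.5 rad/s.
Step 2 — Component impedances:
  R: Z = R = 4110 Ω
  C: Z = 1/(jωC) = -j/(ω·C) = 0 - j2.501e+05 Ω
Step 3 — Series combination: Z_total = R + C = 4110 - j2.501e+05 Ω = 2.502e+05∠-89.1° Ω.

Z = 4110 - j2.501e+05 Ω = 2.502e+05∠-89.1° Ω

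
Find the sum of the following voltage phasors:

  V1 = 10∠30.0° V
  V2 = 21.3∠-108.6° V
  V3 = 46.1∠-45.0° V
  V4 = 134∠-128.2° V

Step 1 — Convert each phasor to rectangular form:
  V1 = 10·(cos(30.0°) + j·sin(30.0°)) = 8.66 + j5 V
  V2 = 21.3·(cos(-108.6°) + j·sin(-108.6°)) = -6.794 - j20.19 V
  V3 = 46.1·(cos(-45.0°) + j·sin(-45.0°)) = 32.6 - j32.6 V
  V4 = 134·(cos(-128.2°) + j·sin(-128.2°)) = -82.87 - j105.3 V
Step 2 — Sum components: V_total = -48.4 - j153.1 V.
Step 3 — Convert to polar: |V_total| = 160.6 V, ∠V_total = -107.5°.

V_total = 160.6∠-107.5° V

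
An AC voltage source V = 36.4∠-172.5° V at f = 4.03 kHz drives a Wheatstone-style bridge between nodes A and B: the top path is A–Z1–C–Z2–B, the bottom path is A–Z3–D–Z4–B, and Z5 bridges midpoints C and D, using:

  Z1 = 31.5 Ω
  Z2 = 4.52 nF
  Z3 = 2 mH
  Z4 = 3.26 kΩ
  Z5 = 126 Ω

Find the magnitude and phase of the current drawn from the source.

Step 1 — Angular frequency: ω = 2π·f = 2π·4030 = 2.532e+04 rad/s.
Step 2 — Component impedances:
  Z1: Z = R = 31.5 Ω
  Z2: Z = 1/(jωC) = -j/(ω·C) = 0 - j8737 Ω
  Z3: Z = jωL = j·2.532e+04·0.002 = 0 + j50.64 Ω
  Z4: Z = R = 3260 Ω
  Z5: Z = R = 126 Ω
Step 3 — Bridge requires nodal analysis (the Z5 bridge couples midpoints C and D, so the two paths cannot be reduced to a simple series/parallel combination). Setting node B to ground and injecting 1 A at node A, the 3-node admittance system at A, C, D solves to V_A = Z_AB = 2892 - j1038 Ω = 3073∠-19.8° Ω.
Step 4 — Source phasor: V = 36.4∠-172.5° V = -36.09 - j4.751 V.
Step 5 — Ohm's law: I = V / Z_total = (-36.09 - j4.751) / (2892 - j1038) = -0.01053 - j0.005424 A.
Step 6 — Convert to polar: |I| = 0.01185 A, ∠I = -152.7°.

I = 0.01185∠-152.7° A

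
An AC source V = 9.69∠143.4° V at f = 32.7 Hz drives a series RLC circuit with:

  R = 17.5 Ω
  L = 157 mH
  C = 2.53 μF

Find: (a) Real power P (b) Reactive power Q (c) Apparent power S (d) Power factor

Step 1 — Angular frequency: ω = 2π·f = 2π·32.7 = 205.5 rad/s.
Step 2 — Component impedances:
  R: Z = R = 17.5 Ω
  L: Z = jωL = j·205.5·0.157 = 0 + j32.26 Ω
  C: Z = 1/(jωC) = -j/(ω·C) = 0 - j1924 Ω
Step 3 — Series combination: Z_total = R + L + C = 17.5 - j1892 Ω = 1892∠-89.5° Ω.
Step 4 — Source phasor: V = 9.69∠143.4° V = -7.779 + j5.777 V.
Step 5 — Current: I = V / Z = -0.003092 - j0.004084 A = 0.005123∠-127.1° A.
Step 6 — Complex power: S = V·I* = 0.0004592 - j0.04964 VA.
Step 7 — Real power: P = Re(S) = 0.0004592 W.
Step 8 — Reactive power: Q = Im(S) = -0.04964 VAR.
Step 9 — Apparent power: |S| = 0.04964 VA.
Step 10 — Power factor: PF = P/|S| = 0.009251 (leading).

(a) P = 0.0004592 W  (b) Q = -0.04964 VAR  (c) S = 0.04964 VA  (d) PF = 0.009251 (leading)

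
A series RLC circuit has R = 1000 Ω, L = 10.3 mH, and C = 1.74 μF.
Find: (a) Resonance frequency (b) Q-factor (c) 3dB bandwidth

Step 1 — Resonance: ω₀ = 1/√(LC) = 1/√(0.0103·1.74e-06) = 7470 rad/s.
Step 2 — f₀ = ω₀/(2π) = 1189 Hz.
Step 3 — Series Q: Q = ω₀L/R = 7470·0.0103/1000 = 0.07694.
Step 4 — Bandwidth: Δω = ω₀/Q = 9.709e+04 rad/s; BW = Δω/(2π) = 1.545e+04 Hz.

(a) f₀ = 1189 Hz  (b) Q = 0.07694  (c) BW = 1.545e+04 Hz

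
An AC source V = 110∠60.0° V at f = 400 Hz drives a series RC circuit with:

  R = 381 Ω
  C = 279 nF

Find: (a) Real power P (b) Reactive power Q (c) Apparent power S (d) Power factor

Step 1 — Angular frequency: ω = 2π·f = 2π·400 = 2513 rad/s.
Step 2 — Component impedances:
  R: Z = R = 381 Ω
  C: Z = 1/(jωC) = -j/(ω·C) = 0 - j1426 Ω
Step 3 — Series combination: Z_total = R + C = 381 - j1426 Ω = 1476∠-75.0° Ω.
Step 4 — Source phasor: V = 110∠60.0° V = 55 + j95.26 V.
Step 5 — Current: I = V / Z = -0.05273 + j0.05265 A = 0.07452∠135.0° A.
Step 6 — Complex power: S = V·I* = 2.116 - j7.919 VA.
Step 7 — Real power: P = Re(S) = 2.116 W.
Step 8 — Reactive power: Q = Im(S) = -7.919 VAR.
Step 9 — Apparent power: |S| = 8.197 VA.
Step 10 — Power factor: PF = P/|S| = 0.2581 (leading).

(a) P = 2.116 W  (b) Q = -7.919 VAR  (c) S = 8.197 VA  (d) PF = 0.2581 (leading)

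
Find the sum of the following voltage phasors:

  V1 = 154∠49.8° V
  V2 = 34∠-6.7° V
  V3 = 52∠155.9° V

Step 1 — Convert each phasor to rectangular form:
  V1 = 154·(cos(49.8°) + j·sin(49.8°)) = 99.4 + j117.6 V
  V2 = 34·(cos(-6.7°) + j·sin(-6.7°)) = 33.77 - j3.967 V
  V3 = 52·(cos(155.9°) + j·sin(155.9°)) = -47.47 + j21.23 V
Step 2 — Sum components: V_total = 85.7 + j134.9 V.
Step 3 — Convert to polar: |V_total| = 159.8 V, ∠V_total = 57.6°.

V_total = 159.8∠57.6° V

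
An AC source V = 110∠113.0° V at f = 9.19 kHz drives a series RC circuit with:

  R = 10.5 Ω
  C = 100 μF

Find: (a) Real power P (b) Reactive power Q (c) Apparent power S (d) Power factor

Step 1 — Angular frequency: ω = 2π·f = 2π·9190 = 5.774e+04 rad/s.
Step 2 — Component impedances:
  R: Z = R = 10.5 Ω
  C: Z = 1/(jωC) = -j/(ω·C) = 0 - j0.1732 Ω
Step 3 — Series combination: Z_total = R + C = 10.5 - j0.1732 Ω = 10.5∠-0.9° Ω.
Step 4 — Source phasor: V = 110∠113.0° V = -42.98 + j101.3 V.
Step 5 — Current: I = V / Z = -4.251 + j9.573 A = 10.47∠113.9° A.
Step 6 — Complex power: S = V·I* = 1152 - j19 VA.
Step 7 — Real power: P = Re(S) = 1152 W.
Step 8 — Reactive power: Q = Im(S) = -19 VAR.
Step 9 — Apparent power: |S| = 1152 VA.
Step 10 — Power factor: PF = P/|S| = 0.9999 (leading).

(a) P = 1152 W  (b) Q = -19 VAR  (c) S = 1152 VA  (d) PF = 0.9999 (leading)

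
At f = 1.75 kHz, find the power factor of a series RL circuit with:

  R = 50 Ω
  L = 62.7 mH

Step 1 — Angular frequency: ω = 2π·f = 2π·1750 = 1.1e+04 rad/s.
Step 2 — Component impedances:
  R: Z = R = 50 Ω
  L: Z = jωL = j·1.1e+04·0.0627 = 0 + j689.4 Ω
Step 3 — Series combination: Z_total = R + L = 50 + j689.4 Ω = 691.2∠85.9° Ω.
Step 4 — Power factor: PF = cos(φ) = Re(Z)/|Z| = 50/691.23 = 0.07233.
Step 5 — Type: Im(Z) = 689.4 ⇒ lagging (phase φ = 85.9°).

PF = 0.07233 (lagging, φ = 85.9°)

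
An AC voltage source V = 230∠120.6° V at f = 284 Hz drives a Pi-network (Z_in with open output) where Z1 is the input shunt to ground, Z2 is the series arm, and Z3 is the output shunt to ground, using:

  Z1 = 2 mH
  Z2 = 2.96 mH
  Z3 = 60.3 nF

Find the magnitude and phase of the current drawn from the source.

Step 1 — Angular frequency: ω = 2π·f = 2π·284 = 1784 rad/s.
Step 2 — Component impedances:
  Z1: Z = jωL = j·1784·0.002 = 0 + j3.569 Ω
  Z2: Z = jωL = j·1784·0.00296 = 0 + j5.282 Ω
  Z3: Z = 1/(jωC) = -j/(ω·C) = 0 - j9294 Ω
Step 3 — With open output, the series arm Z2 and the output shunt Z3 appear in series to ground: Z2 + Z3 = 0 - j9288 Ω.
Step 4 — Parallel with input shunt Z1: Z_in = Z1 || (Z2 + Z3) = 0 + j3.57 Ω = 3.57∠90.0° Ω.
Step 5 — Source phasor: V = 230∠120.6° V = -117.1 + j198 V.
Step 6 — Ohm's law: I = V / Z_total = (-117.1 + j198) / (0 + j3.57) = 55.45 + j32.79 A.
Step 7 — Convert to polar: |I| = 64.42 A, ∠I = 30.6°.

I = 64.42∠30.6° A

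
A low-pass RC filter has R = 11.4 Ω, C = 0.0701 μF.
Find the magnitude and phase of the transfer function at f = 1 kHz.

Step 1 — Angular frequency: ω = 2π·1000 = 6283 rad/s.
Step 2 — Transfer function: H(jω) = 1/(1 + jωRC).
Step 3 — Denominator: 1 + jωRC = 1 + j·6283·11.4·7.01e-08 = 1 + j0.005021.
Step 4 — H = 1 - j0.005021.
Step 5 — Magnitude: |H| = 1 (-0.0 dB); phase: φ = -0.3°.

|H| = 1 (-0.0 dB), φ = -0.3°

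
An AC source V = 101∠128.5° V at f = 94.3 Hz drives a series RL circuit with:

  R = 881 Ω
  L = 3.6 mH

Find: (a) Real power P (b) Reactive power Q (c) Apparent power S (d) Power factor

Step 1 — Angular frequency: ω = 2π·f = 2π·94.3 = 592.5 rad/s.
Step 2 — Component impedances:
  R: Z = R = 881 Ω
  L: Z = jωL = j·592.5·0.0036 = 0 + j2.133 Ω
Step 3 — Series combination: Z_total = R + L = 881 + j2.133 Ω = 881∠0.1° Ω.
Step 4 — Source phasor: V = 101∠128.5° V = -62.87 + j79.04 V.
Step 5 — Current: I = V / Z = -0.07115 + j0.08989 A = 0.1146∠128.4° A.
Step 6 — Complex power: S = V·I* = 11.58 + j0.02803 VA.
Step 7 — Real power: P = Re(S) = 11.58 W.
Step 8 — Reactive power: Q = Im(S) = 0.02803 VAR.
Step 9 — Apparent power: |S| = 11.58 VA.
Step 10 — Power factor: PF = P/|S| = 1 (lagging).

(a) P = 11.58 W  (b) Q = 0.02803 VAR  (c) S = 11.58 VA  (d) PF = 1 (lagging)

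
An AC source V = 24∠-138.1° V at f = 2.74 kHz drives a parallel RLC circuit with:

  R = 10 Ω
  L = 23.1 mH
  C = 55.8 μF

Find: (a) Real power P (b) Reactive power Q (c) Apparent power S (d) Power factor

Step 1 — Angular frequency: ω = 2π·f = 2π·2740 = 1.722e+04 rad/s.
Step 2 — Component impedances:
  R: Z = R = 10 Ω
  L: Z = jωL = j·1.722e+04·0.0231 = 0 + j397.7 Ω
  C: Z = 1/(jωC) = -j/(ω·C) = 0 - j1.041 Ω
Step 3 — Parallel combination: 1/Z_total = 1/R + 1/L + 1/C; Z_total = 0.1078 - j1.032 Ω = 1.038∠-84.0° Ω.
Step 4 — Source phasor: V = 24∠-138.1° V = -17.86 - j16.03 V.
Step 5 — Current: I = V / Z = 13.57 - j18.72 A = 23.12∠-54.1° A.
Step 6 — Complex power: S = V·I* = 57.6 - j551.9 VA.
Step 7 — Real power: P = Re(S) = 57.6 W.
Step 8 — Reactive power: Q = Im(S) = -551.9 VAR.
Step 9 — Apparent power: |S| = 554.9 VA.
Step 10 — Power factor: PF = P/|S| = 0.1038 (leading).

(a) P = 57.6 W  (b) Q = -551.9 VAR  (c) S = 554.9 VA  (d) PF = 0.1038 (leading)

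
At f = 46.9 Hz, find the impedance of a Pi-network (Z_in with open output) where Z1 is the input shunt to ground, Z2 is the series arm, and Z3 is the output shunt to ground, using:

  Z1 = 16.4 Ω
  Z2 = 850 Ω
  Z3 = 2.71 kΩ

Step 1 — Angular frequency: ω = 2π·f = 2π·46.9 = 294.7 rad/s.
Step 2 — Component impedances:
  Z1: Z = R = 16.4 Ω
  Z2: Z = R = 850 Ω
  Z3: Z = R = 2710 Ω
Step 3 — With open output, the series arm Z2 and the output shunt Z3 appear in series to ground: Z2 + Z3 = 3560 Ω.
Step 4 — Parallel with input shunt Z1: Z_in = Z1 || (Z2 + Z3) = 16.32 Ω = 16.32∠0.0° Ω.

Z = 16.32 Ω = 16.32∠0.0° Ω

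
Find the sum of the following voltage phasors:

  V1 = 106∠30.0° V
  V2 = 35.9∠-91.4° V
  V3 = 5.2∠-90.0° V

Step 1 — Convert each phasor to rectangular form:
  V1 = 106·(cos(30.0°) + j·sin(30.0°)) = 91.8 + j53 V
  V2 = 35.9·(cos(-91.4°) + j·sin(-91.4°)) = -0.8771 - j35.89 V
  V3 = 5.2·(cos(-90.0°) + j·sin(-90.0°)) = 0 - j5.2 V
Step 2 — Sum components: V_total = 90.92 + j11.91 V.
Step 3 — Convert to polar: |V_total| = 91.7 V, ∠V_total = 7.5°.

V_total = 91.7∠7.5° V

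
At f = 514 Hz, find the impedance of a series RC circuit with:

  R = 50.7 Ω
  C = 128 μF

Step 1 — Angular frequency: ω = 2π·f = 2π·514 = 3230 rad/s.
Step 2 — Component impedances:
  R: Z = R = 50.7 Ω
  C: Z = 1/(jωC) = -j/(ω·C) = 0 - j2.419 Ω
Step 3 — Series combination: Z_total = R + C = 50.7 - j2.419 Ω = 50.76∠-2.7° Ω.

Z = 50.7 - j2.419 Ω = 50.76∠-2.7° Ω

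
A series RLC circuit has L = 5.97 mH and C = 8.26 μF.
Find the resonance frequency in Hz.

Step 1 — Resonance condition Im(Z)=0 gives ω₀ = 1/√(LC).
Step 2 — ω₀ = 1/√(0.00597·8.26e-06) = 4503 rad/s.
Step 3 — f₀ = ω₀/(2π) = 716.7 Hz.

f₀ = 716.7 Hz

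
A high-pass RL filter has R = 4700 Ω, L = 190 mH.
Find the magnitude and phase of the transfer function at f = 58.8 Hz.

Step 1 — Angular frequency: ω = 2π·58.8 = 369.5 rad/s.
Step 2 — Transfer function: H(jω) = jωL/(R + jωL).
Step 3 — Numerator jωL = j·70.2; denominator R + jωL = 4700 + j70.2.
Step 4 — H = 0.000223 + j0.01493.
Step 5 — Magnitude: |H| = 0.01493 (-36.5 dB); phase: φ = 89.1°.

|H| = 0.01493 (-36.5 dB), φ = 89.1°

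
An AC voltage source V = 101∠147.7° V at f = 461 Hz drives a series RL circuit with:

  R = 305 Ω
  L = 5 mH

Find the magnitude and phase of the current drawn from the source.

Step 1 — Angular frequency: ω = 2π·f = 2π·461 = 2897 rad/s.
Step 2 — Component impedances:
  R: Z = R = 305 Ω
  L: Z = jωL = j·2897·0.005 = 0 + j14.48 Ω
Step 3 — Series combination: Z_total = R + L = 305 + j14.48 Ω = 305.3∠2.7° Ω.
Step 4 — Source phasor: V = 101∠147.7° V = -85.37 + j53.97 V.
Step 5 — Ohm's law: I = V / Z_total = (-85.37 + j53.97) / (305 + j14.48) = -0.2709 + j0.1898 A.
Step 6 — Convert to polar: |I| = 0.3308 A, ∠I = 145.0°.

I = 0.3308∠145.0° A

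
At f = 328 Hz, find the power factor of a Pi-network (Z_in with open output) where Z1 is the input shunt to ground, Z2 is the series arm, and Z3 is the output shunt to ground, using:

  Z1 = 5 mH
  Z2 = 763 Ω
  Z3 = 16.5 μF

Step 1 — Angular frequency: ω = 2π·f = 2π·328 = 2061 rad/s.
Step 2 — Component impedances:
  Z1: Z = jωL = j·2061·0.005 = 0 + j10.3 Ω
  Z2: Z = R = 763 Ω
  Z3: Z = 1/(jωC) = -j/(ω·C) = 0 - j29.41 Ω
Step 3 — With open output, the series arm Z2 and the output shunt Z3 appear in series to ground: Z2 + Z3 = 763 - j29.41 Ω.
Step 4 — Parallel with input shunt Z1: Z_in = Z1 || (Z2 + Z3) = 0.1391 + j10.31 Ω = 10.31∠89.2° Ω.
Step 5 — Power factor: PF = cos(φ) = Re(Z)/|Z| = 0.1391/10.31 = 0.01349.
Step 6 — Type: Im(Z) = 10.31 ⇒ lagging (phase φ = 89.2°).

PF = 0.01349 (lagging, φ = 89.2°)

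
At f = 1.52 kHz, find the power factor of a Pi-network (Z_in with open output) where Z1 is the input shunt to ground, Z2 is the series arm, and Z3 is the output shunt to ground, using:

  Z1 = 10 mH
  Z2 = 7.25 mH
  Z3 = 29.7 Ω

Step 1 — Angular frequency: ω = 2π·f = 2π·1520 = 9550 rad/s.
Step 2 — Component impedances:
  Z1: Z = jωL = j·9550·0.01 = 0 + j95.5 Ω
  Z2: Z = jωL = j·9550·0.00725 = 0 + j69.24 Ω
  Z3: Z = R = 29.7 Ω
Step 3 — With open output, the series arm Z2 and the output shunt Z3 appear in series to ground: Z2 + Z3 = 29.7 + j69.24 Ω.
Step 4 — Parallel with input shunt Z1: Z_in = Z1 || (Z2 + Z3) = 9.667 + j41.88 Ω = 42.98∠77.0° Ω.
Step 5 — Power factor: PF = cos(φ) = Re(Z)/|Z| = 9.667/42.98 = 0.2249.
Step 6 — Type: Im(Z) = 41.88 ⇒ lagging (phase φ = 77.0°).

PF = 0.2249 (lagging, φ = 77.0°)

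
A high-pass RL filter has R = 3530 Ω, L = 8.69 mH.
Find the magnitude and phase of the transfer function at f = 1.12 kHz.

Step 1 — Angular frequency: ω = 2π·1120 = 7037 rad/s.
Step 2 — Transfer function: H(jω) = jωL/(R + jωL).
Step 3 — Numerator jωL = j·61.15; denominator R + jωL = 3530 + j61.15.
Step 4 — H = 0.0003 + j0.01732.
Step 5 — Magnitude: |H| = 0.01732 (-35.2 dB); phase: φ = 89.0°.

|H| = 0.01732 (-35.2 dB), φ = 89.0°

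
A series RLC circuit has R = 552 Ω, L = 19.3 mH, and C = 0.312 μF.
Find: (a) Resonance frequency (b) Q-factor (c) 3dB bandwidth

Step 1 — Resonance: ω₀ = 1/√(LC) = 1/√(0.0193·3.12e-07) = 1.289e+04 rad/s.
Step 2 — f₀ = ω₀/(2π) = 2051 Hz.
Step 3 — Series Q: Q = ω₀L/R = 1.289e+04·0.0193/552 = 0.4506.
Step 4 — Bandwidth: Δω = ω₀/Q = 2.86e+04 rad/s; BW = Δω/(2π) = 4552 Hz.

(a) f₀ = 2051 Hz  (b) Q = 0.4506  (c) BW = 4552 Hz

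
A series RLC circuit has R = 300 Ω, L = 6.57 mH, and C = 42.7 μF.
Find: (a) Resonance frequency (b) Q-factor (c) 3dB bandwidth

Step 1 — Resonance: ω₀ = 1/√(LC) = 1/√(0.00657·4.27e-05) = 1888 rad/s.
Step 2 — f₀ = ω₀/(2π) = 300.5 Hz.
Step 3 — Series Q: Q = ω₀L/R = 1888·0.00657/300 = 0.04135.
Step 4 — Bandwidth: Δω = ω₀/Q = 4.566e+04 rad/s; BW = Δω/(2π) = 7267 Hz.

(a) f₀ = 300.5 Hz  (b) Q = 0.04135  (c) BW = 7267 Hz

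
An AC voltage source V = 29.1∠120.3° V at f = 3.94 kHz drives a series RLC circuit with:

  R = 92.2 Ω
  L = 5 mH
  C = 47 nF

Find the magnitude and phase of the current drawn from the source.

Step 1 — Angular frequency: ω = 2π·f = 2π·3940 = 2.476e+04 rad/s.
Step 2 — Component impedances:
  R: Z = R = 92.2 Ω
  L: Z = jωL = j·2.476e+04·0.005 = 0 + j123.8 Ω
  C: Z = 1/(jωC) = -j/(ω·C) = 0 - j859.5 Ω
Step 3 — Series combination: Z_total = R + L + C = 92.2 - j735.7 Ω = 741.4∠-82.9° Ω.
Step 4 — Source phasor: V = 29.1∠120.3° V = -14.68 + j25.12 V.
Step 5 — Ohm's law: I = V / Z_total = (-14.68 + j25.12) / (92.2 - j735.7) = -0.03609 - j0.01543 A.
Step 6 — Convert to polar: |I| = 0.03925 A, ∠I = -156.8°.

I = 0.03925∠-156.8° A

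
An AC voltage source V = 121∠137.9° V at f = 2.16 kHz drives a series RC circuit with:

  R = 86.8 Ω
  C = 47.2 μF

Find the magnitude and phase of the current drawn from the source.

Step 1 — Angular frequency: ω = 2π·f = 2π·2160 = 1.357e+04 rad/s.
Step 2 — Component impedances:
  R: Z = R = 86.8 Ω
  C: Z = 1/(jωC) = -j/(ω·C) = 0 - j1.561 Ω
Step 3 — Series combination: Z_total = R + C = 86.8 - j1.561 Ω = 86.81∠-1.0° Ω.
Step 4 — Source phasor: V = 121∠137.9° V = -89.78 + j81.12 V.
Step 5 — Ohm's law: I = V / Z_total = (-89.78 + j81.12) / (86.8 - j1.561) = -1.051 + j0.9157 A.
Step 6 — Convert to polar: |I| = 1.394 A, ∠I = 138.9°.

I = 1.394∠138.9° A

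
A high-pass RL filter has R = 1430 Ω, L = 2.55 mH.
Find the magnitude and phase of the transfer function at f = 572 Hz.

Step 1 — Angular frequency: ω = 2π·572 = 3594 rad/s.
Step 2 — Transfer function: H(jω) = jωL/(R + jωL).
Step 3 — Numerator jωL = j·9.165; denominator R + jωL = 1430 + j9.165.
Step 4 — H = 4.107e-05 + j0.006409.
Step 5 — Magnitude: |H| = 0.006409 (-43.9 dB); phase: φ = 89.6°.

|H| = 0.006409 (-43.9 dB), φ = 89.6°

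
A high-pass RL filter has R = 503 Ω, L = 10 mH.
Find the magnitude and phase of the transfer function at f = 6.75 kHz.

Step 1 — Angular frequency: ω = 2π·6750 = 4.241e+04 rad/s.
Step 2 — Transfer function: H(jω) = jωL/(R + jωL).
Step 3 — Numerator jωL = j·424.1; denominator R + jωL = 503 + j424.1.
Step 4 — H = 0.4155 + j0.4928.
Step 5 — Magnitude: |H| = 0.6446 (-3.8 dB); phase: φ = 49.9°.

|H| = 0.6446 (-3.8 dB), φ = 49.9°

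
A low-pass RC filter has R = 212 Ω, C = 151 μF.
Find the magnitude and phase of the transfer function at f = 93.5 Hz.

Step 1 — Angular frequency: ω = 2π·93.5 = 587.5 rad/s.
Step 2 — Transfer function: H(jω) = 1/(1 + jωRC).
Step 3 — Denominator: 1 + jωRC = 1 + j·587.5·212·0.000151 = 1 + j18.81.
Step 4 — H = 0.002819 - j0.05302.
Step 5 — Magnitude: |H| = 0.0531 (-25.5 dB); phase: φ = -87.0°.

|H| = 0.0531 (-25.5 dB), φ = -87.0°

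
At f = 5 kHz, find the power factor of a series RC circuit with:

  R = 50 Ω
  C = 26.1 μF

Step 1 — Angular frequency: ω = 2π·f = 2π·5000 = 3.142e+04 rad/s.
Step 2 — Component impedances:
  R: Z = R = 50 Ω
  C: Z = 1/(jωC) = -j/(ω·C) = 0 - j1.22 Ω
Step 3 — Series combination: Z_total = R + C = 50 - j1.22 Ω = 50.01∠-1.4° Ω.
Step 4 — Power factor: PF = cos(φ) = Re(Z)/|Z| = 50/50.015 = 0.9997.
Step 5 — Type: Im(Z) = -1.22 ⇒ leading (phase φ = -1.4°).

PF = 0.9997 (leading, φ = -1.4°)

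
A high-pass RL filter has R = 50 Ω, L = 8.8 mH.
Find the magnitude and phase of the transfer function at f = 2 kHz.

Step 1 — Angular frequency: ω = 2π·2000 = 1.257e+04 rad/s.
Step 2 — Transfer function: H(jω) = jωL/(R + jωL).
Step 3 — Numerator jωL = j·110.6; denominator R + jωL = 50 + j110.6.
Step 4 — H = 0.8303 + j0.3754.
Step 5 — Magnitude: |H| = 0.9112 (-0.8 dB); phase: φ = 24.3°.

|H| = 0.9112 (-0.8 dB), φ = 24.3°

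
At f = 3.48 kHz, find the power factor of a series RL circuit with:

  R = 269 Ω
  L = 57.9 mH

Step 1 — Angular frequency: ω = 2π·f = 2π·3480 = 2.187e+04 rad/s.
Step 2 — Component impedances:
  R: Z = R = 269 Ω
  L: Z = jωL = j·2.187e+04·0.0579 = 0 + j1266 Ω
Step 3 — Series combination: Z_total = R + L = 269 + j1266 Ω = 1294∠78.0° Ω.
Step 4 — Power factor: PF = cos(φ) = Re(Z)/|Z| = 269/1294.3 = 0.2078.
Step 5 — Type: Im(Z) = 1266 ⇒ lagging (phase φ = 78.0°).

PF = 0.2078 (lagging, φ = 78.0°)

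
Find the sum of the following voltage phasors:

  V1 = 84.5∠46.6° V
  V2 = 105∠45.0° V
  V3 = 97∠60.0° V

Step 1 — Convert each phasor to rectangular form:
  V1 = 84.5·(cos(46.6°) + j·sin(46.6°)) = 58.06 + j61.4 V
  V2 = 105·(cos(45.0°) + j·sin(45.0°)) = 74.25 + j74.25 V
  V3 = 97·(cos(60.0°) + j·sin(60.0°)) = 48.5 + j84 V
Step 2 — Sum components: V_total = 180.8 + j219.6 V.
Step 3 — Convert to polar: |V_total| = 284.5 V, ∠V_total = 50.5°.

V_total = 284.5∠50.5° V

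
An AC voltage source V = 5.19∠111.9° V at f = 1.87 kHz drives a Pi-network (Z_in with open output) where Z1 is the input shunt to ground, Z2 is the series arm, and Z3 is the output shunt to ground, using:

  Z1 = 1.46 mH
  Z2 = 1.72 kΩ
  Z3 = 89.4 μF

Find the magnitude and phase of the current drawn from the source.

Step 1 — Angular frequency: ω = 2π·f = 2π·1870 = 1.175e+04 rad/s.
Step 2 — Component impedances:
  Z1: Z = jωL = j·1.175e+04·0.00146 = 0 + j17.15 Ω
  Z2: Z = R = 1720 Ω
  Z3: Z = 1/(jωC) = -j/(ω·C) = 0 - j0.952 Ω
Step 3 — With open output, the series arm Z2 and the output shunt Z3 appear in series to ground: Z2 + Z3 = 1720 - j0.952 Ω.
Step 4 — Parallel with input shunt Z1: Z_in = Z1 || (Z2 + Z3) = 0.1711 + j17.15 Ω = 17.15∠89.4° Ω.
Step 5 — Source phasor: V = 5.19∠111.9° V = -1.936 + j4.815 V.
Step 6 — Ohm's law: I = V / Z_total = (-1.936 + j4.815) / (0.1711 + j17.15) = 0.2796 + j0.1156 A.
Step 7 — Convert to polar: |I| = 0.3026 A, ∠I = 22.5°.

I = 0.3026∠22.5° A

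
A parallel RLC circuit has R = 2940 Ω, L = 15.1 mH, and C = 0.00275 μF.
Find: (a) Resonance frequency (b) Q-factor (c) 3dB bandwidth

Step 1 — Resonance: ω₀ = 1/√(LC) = 1/√(0.0151·2.75e-09) = 1.552e+05 rad/s.
Step 2 — f₀ = ω₀/(2π) = 2.47e+04 Hz.
Step 3 — Parallel Q: Q = R/(ω₀L) = 2940/(1.552e+05·0.0151) = 1.255.
Step 4 — Bandwidth: Δω = ω₀/Q = 1.237e+05 rad/s; BW = Δω/(2π) = 1.969e+04 Hz.

(a) f₀ = 2.47e+04 Hz  (b) Q = 1.255  (c) BW = 1.969e+04 Hz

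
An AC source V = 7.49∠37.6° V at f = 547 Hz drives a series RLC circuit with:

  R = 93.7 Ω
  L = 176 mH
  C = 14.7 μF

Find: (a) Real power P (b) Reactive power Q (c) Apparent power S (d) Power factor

Step 1 — Angular frequency: ω = 2π·f = 2π·547 = 3437 rad/s.
Step 2 — Component impedances:
  R: Z = R = 93.7 Ω
  L: Z = jωL = j·3437·0.176 = 0 + j604.9 Ω
  C: Z = 1/(jωC) = -j/(ω·C) = 0 - j19.79 Ω
Step 3 — Series combination: Z_total = R + L + C = 93.7 + j585.1 Ω = 592.6∠80.9° Ω.
Step 4 — Source phasor: V = 7.49∠37.6° V = 5.934 + j4.57 V.
Step 5 — Current: I = V / Z = 0.009199 - j0.008669 A = 0.01264∠-43.3° A.
Step 6 — Complex power: S = V·I* = 0.01497 + j0.09348 VA.
Step 7 — Real power: P = Re(S) = 0.01497 W.
Step 8 — Reactive power: Q = Im(S) = 0.09348 VAR.
Step 9 — Apparent power: |S| = 0.09467 VA.
Step 10 — Power factor: PF = P/|S| = 0.1581 (lagging).

(a) P = 0.01497 W  (b) Q = 0.09348 VAR  (c) S = 0.09467 VA  (d) PF = 0.1581 (lagging)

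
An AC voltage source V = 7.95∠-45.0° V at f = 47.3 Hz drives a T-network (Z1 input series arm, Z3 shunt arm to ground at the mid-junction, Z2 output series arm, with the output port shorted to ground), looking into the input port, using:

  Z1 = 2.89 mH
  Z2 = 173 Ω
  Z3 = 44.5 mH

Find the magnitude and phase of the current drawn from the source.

Step 1 — Angular frequency: ω = 2π·f = 2π·47.3 = 297.2 rad/s.
Step 2 — Component impedances:
  Z1: Z = jωL = j·297.2·0.00289 = 0 + j0.8589 Ω
  Z2: Z = R = 173 Ω
  Z3: Z = jωL = j·297.2·0.0445 = 0 + j13.23 Ω
Step 3 — With the output port shorted to ground, the output series arm Z2 runs from the junction to ground; the shunt arm Z3 also runs from the junction to ground. They appear in parallel: Z3 || Z2 = 1.005 + j13.15 Ω.
Step 4 — Series with input arm Z1: Z_in = Z1 + (Z3 || Z2) = 1.005 + j14.01 Ω = 14.04∠85.9° Ω.
Step 5 — Source phasor: V = 7.95∠-45.0° V = 5.621 - j5.621 V.
Step 6 — Ohm's law: I = V / Z_total = (5.621 - j5.621) / (1.005 + j14.01) = -0.3706 - j0.4279 A.
Step 7 — Convert to polar: |I| = 0.5661 A, ∠I = -130.9°.

I = 0.5661∠-130.9° A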